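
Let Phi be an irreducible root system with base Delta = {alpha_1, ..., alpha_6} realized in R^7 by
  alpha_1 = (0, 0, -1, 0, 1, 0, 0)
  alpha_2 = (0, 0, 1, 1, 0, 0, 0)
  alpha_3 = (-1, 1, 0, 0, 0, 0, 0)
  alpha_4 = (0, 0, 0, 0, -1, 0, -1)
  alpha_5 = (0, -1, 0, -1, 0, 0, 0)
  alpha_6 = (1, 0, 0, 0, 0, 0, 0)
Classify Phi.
B_6

Compute the Cartan integers a_ij = 2(alpha_i, alpha_j)/(alpha_j, alpha_j); the resulting 6x6 Cartan matrix is
[[2, -1, 0, -1, 0, 0], [-1, 2, 0, 0, -1, 0], [0, 0, 2, 0, -1, -2], [-1, 0, 0, 2, 0, 0], [0, -1, -1, 0, 2, 0], [0, 0, -1, 0, 0, 2]].
The roots have two lengths (squared-length ratio 2:1); the short ones are alpha_{6}. The associated Dynkin diagram is a chain of 6 nodes with a double edge at one end; the terminal node there is the unique short simple root (B_6), so the type is B_6 (the algebra so(13)).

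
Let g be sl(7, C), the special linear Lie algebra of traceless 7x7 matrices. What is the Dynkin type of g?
type A_6

This is sl(7), which has dimension 7^2 - 1 = 48 and rank 7 - 1 = 6 (a Cartan subalgebra is the diagonal traceless matrices). In the classification of classical Lie algebras, the special linear algebra sl(n+1) has type A_n; here n = 6, so the Dynkin diagram is a chain of 6 nodes with single edges (A_6). Hence the type is A_6.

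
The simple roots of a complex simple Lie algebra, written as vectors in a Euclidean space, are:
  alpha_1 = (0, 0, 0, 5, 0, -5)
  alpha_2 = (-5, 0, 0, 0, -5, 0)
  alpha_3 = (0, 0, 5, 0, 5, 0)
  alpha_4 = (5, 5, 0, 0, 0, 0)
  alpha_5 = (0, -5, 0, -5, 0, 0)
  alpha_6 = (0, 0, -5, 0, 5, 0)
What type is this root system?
Compute the Cartan integers a_ij = 2(alpha_i, alpha_j)/(alpha_j, alpha_j); the resulting 6x6 Cartan matrix is
[[2, 0, 0, 0, -1, 0], [0, 2, -1, -1, 0, -1], [0, -1, 2, 0, 0, 0], [0, -1, 0, 2, -1, 0], [-1, 0, 0, -1, 2, 0], [0, -1, 0, 0, 0, 2]].
All simple roots have the same length, so the diagram is simply laced. The associated Dynkin diagram is a chain of 4 nodes with a fork of two nodes at one end (D_6), so the type is D_6 (the algebra so(12)).

D_6 (so(12))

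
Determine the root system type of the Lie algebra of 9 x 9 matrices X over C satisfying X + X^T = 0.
B4

This is so(9) with 9 odd, which has dimension 9(9-1)/2 = 36 and rank (9-1)/2 = 4. In the classification of classical Lie algebras, the orthogonal algebra so(2n+1) in an odd number of variables has type B_n; here n = 4, so the Dynkin diagram is a chain of 4 nodes with a double edge at one end; the terminal node there is the unique short simple root (B_4). Hence the type is B_4.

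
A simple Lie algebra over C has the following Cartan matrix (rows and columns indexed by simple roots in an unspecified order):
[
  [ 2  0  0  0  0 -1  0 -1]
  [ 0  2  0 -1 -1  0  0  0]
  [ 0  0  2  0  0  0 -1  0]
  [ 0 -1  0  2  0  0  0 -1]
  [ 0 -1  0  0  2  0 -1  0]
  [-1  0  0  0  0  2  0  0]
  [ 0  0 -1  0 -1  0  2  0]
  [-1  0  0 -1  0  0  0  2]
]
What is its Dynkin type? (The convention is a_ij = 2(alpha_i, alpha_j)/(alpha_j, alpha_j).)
The matrix has rank 8 with 2's on the diagonal. Reading the off-diagonal entries as Dynkin edges (a single edge where a_ij = a_ji = -1; a double or triple edge where a_ij * a_ji = 2 or 3), the diagram is a chain of 8 nodes with single edges (A_8). One simple-root ordering that puts it in standard form is (alpha_3, alpha_7, alpha_5, alpha_2, alpha_4, alpha_8, alpha_1, alpha_6). So the algebra is type A_8, i.e. sl(9).

type A_8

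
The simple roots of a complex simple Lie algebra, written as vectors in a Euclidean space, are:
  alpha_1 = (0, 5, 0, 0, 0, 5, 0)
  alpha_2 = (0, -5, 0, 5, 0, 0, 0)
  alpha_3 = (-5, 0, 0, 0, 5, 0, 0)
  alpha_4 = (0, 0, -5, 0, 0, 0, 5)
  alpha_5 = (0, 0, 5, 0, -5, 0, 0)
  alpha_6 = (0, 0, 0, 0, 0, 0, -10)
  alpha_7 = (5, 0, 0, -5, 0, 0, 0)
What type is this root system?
type C_7

Compute the Cartan integers a_ij = 2(alpha_i, alpha_j)/(alpha_j, alpha_j); the resulting 7x7 Cartan matrix is
[[2, -1, 0, 0, 0, 0, 0], [-1, 2, 0, 0, 0, 0, -1], [0, 0, 2, 0, -1, 0, -1], [0, 0, 0, 2, -1, -1, 0], [0, 0, -1, -1, 2, 0, 0], [0, 0, 0, -2, 0, 2, 0], [0, -1, -1, 0, 0, 0, 2]].
The roots have two lengths (squared-length ratio 2:1); the short ones are alpha_{1,2,3,4,5,7}. The associated Dynkin diagram is a chain of 7 nodes with a double edge at one end; the terminal node there is the unique long simple root (C_7), so the type is C_7 (the algebra sp(14)).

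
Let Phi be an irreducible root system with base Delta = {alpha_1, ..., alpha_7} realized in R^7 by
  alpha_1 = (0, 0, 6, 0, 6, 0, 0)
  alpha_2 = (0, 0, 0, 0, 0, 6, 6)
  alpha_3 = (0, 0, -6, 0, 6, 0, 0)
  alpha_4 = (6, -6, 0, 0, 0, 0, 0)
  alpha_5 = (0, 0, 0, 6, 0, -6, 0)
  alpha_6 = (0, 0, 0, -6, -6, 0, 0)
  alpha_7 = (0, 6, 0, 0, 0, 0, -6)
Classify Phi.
Compute the Cartan integers a_ij = 2(alpha_i, alpha_j)/(alpha_j, alpha_j); the resulting 7x7 Cartan matrix is
[[2, 0, 0, 0, 0, -1, 0], [0, 2, 0, 0, -1, 0, -1], [0, 0, 2, 0, 0, -1, 0], [0, 0, 0, 2, 0, 0, -1], [0, -1, 0, 0, 2, -1, 0], [-1, 0, -1, 0, -1, 2, 0], [0, -1, 0, -1, 0, 0, 2]].
All simple roots have the same length, so the diagram is simply laced. The associated Dynkin diagram is a chain of 5 nodes with a fork of two nodes at one end (D_7), so the type is D_7 (the algebra so(14)).

D7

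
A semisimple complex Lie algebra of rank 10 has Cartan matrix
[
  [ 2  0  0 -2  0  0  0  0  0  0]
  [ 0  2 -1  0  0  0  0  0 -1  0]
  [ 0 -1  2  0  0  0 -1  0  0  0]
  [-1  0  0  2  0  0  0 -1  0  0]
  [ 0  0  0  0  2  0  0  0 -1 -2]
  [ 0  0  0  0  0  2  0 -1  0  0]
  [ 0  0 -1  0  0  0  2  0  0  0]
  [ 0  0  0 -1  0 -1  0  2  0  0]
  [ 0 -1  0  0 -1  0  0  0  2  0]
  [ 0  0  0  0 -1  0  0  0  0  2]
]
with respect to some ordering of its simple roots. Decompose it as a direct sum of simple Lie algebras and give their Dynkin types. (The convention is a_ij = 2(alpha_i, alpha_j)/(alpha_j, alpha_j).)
The diagram associated to this matrix has two connected components: the simple roots {alpha_2, alpha_3, alpha_5, alpha_7, alpha_9, alpha_10} form a chain of 6 nodes with a double edge at one end; the terminal node there is the unique short simple root (B_6), and {alpha_1, alpha_4, alpha_6, alpha_8} form a chain of 4 nodes with a double edge at one end; the terminal node there is the unique long simple root (C_4). A semisimple Lie algebra decomposes uniquely as the direct sum of simple ideals, one per connected component of its Dynkin diagram, so g ≅ B_6 ⊕ C_4 (dimension 78 + 36 = 114).

B_6 (so(13)) ⊕ C_4 (sp(8))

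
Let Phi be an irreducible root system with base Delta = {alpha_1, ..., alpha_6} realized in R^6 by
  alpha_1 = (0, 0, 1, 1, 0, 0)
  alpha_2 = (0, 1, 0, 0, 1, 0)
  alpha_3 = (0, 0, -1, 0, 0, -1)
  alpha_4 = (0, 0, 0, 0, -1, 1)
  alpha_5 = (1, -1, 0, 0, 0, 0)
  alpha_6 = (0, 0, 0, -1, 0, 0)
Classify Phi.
Compute the Cartan integers a_ij = 2(alpha_i, alpha_j)/(alpha_j, alpha_j); the resulting 6x6 Cartan matrix is
[[2, 0, -1, 0, 0, -2], [0, 2, 0, -1, -1, 0], [-1, 0, 2, -1, 0, 0], [0, -1, -1, 2, 0, 0], [0, -1, 0, 0, 2, 0], [-1, 0, 0, 0, 0, 2]].
The roots have two lengths (squared-length ratio 2:1); the short ones are alpha_{6}. The associated Dynkin diagram is a chain of 6 nodes with a double edge at one end; the terminal node there is the unique short simple root (B_6), so the type is B_6 (the algebra so(13)).

B_6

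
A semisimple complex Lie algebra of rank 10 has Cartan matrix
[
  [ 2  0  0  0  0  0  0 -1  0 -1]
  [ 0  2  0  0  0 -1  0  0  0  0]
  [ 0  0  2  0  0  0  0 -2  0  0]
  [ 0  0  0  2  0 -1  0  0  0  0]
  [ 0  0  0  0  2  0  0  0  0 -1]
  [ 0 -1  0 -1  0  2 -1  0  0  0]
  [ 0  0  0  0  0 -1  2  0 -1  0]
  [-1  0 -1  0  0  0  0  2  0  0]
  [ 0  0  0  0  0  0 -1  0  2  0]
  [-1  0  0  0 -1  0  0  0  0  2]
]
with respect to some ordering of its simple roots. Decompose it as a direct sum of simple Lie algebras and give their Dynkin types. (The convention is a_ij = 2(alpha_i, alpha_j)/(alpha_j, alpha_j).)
The diagram associated to this matrix has two connected components: the simple roots {alpha_1, alpha_3, alpha_5, alpha_8, alpha_10} form a chain of 5 nodes with a double edge at one end; the terminal node there is the unique long simple root (C_5), and {alpha_2, alpha_4, alpha_6, alpha_7, alpha_9} form a chain of 3 nodes with a fork of two nodes at one end (D_5). A semisimple Lie algebra decomposes uniquely as the direct sum of simple ideals, one per connected component of its Dynkin diagram, so g ≅ C_5 ⊕ D_5 (dimension 55 + 45 = 100).

C_5 ⊕ D_5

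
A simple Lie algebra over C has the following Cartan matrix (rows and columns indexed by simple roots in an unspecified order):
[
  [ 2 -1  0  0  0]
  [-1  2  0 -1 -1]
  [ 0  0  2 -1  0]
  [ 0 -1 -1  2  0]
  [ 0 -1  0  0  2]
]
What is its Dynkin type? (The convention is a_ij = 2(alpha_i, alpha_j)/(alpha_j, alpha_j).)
D_5 (so(10))

The matrix has rank 5 with 2's on the diagonal. Reading the off-diagonal entries as Dynkin edges (a single edge where a_ij = a_ji = -1; a double or triple edge where a_ij * a_ji = 2 or 3), the diagram is a chain of 3 nodes with a fork of two nodes at one end (D_5). One simple-root ordering that puts it in standard form is (alpha_3, alpha_4, alpha_2, alpha_1, alpha_5). So the algebra is type D_5, i.e. so(10).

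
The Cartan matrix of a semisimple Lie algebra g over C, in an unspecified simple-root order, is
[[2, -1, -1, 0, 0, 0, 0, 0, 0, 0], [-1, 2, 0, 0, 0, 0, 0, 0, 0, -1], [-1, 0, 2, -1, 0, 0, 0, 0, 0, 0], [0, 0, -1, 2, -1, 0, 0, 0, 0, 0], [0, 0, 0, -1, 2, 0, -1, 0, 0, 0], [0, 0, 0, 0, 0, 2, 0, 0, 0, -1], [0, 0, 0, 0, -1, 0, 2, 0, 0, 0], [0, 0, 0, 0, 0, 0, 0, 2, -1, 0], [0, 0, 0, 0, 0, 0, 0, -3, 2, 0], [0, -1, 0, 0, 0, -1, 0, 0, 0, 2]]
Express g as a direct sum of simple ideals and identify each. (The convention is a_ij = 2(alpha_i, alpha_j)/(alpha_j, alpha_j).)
A8 + G2

The diagram associated to this matrix has two connected components: the simple roots {alpha_1, alpha_2, alpha_3, alpha_4, alpha_5, alpha_6, alpha_7, alpha_10} form a chain of 8 nodes with single edges (A_8), and {alpha_8, alpha_9} form two nodes joined by a triple edge (G_2). A semisimple Lie algebra decomposes uniquely as the direct sum of simple ideals, one per connected component of its Dynkin diagram, so g ≅ A_8 ⊕ G_2 (dimension 80 + 14 = 94).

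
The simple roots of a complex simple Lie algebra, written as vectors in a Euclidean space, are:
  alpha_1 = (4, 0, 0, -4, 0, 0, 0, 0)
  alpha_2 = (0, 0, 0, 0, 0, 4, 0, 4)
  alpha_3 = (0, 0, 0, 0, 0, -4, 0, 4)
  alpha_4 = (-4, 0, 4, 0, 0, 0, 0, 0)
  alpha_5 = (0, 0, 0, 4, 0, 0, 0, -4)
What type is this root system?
D_5 (so(10))

Compute the Cartan integers a_ij = 2(alpha_i, alpha_j)/(alpha_j, alpha_j); the resulting 5x5 Cartan matrix is
[[2, 0, 0, -1, -1], [0, 2, 0, 0, -1], [0, 0, 2, 0, -1], [-1, 0, 0, 2, 0], [-1, -1, -1, 0, 2]].
All simple roots have the same length, so the diagram is simply laced. The associated Dynkin diagram is a chain of 3 nodes with a fork of two nodes at one end (D_5), so the type is D_5 (the algebra so(10)).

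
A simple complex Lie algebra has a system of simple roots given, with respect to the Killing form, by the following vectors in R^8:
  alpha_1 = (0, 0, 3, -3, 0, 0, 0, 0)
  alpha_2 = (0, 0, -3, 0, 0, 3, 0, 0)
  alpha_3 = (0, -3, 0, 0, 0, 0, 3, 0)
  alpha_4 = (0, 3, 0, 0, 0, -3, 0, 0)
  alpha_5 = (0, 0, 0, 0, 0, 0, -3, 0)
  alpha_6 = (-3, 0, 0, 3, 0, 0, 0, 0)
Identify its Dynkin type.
type B_6

Compute the Cartan integers a_ij = 2(alpha_i, alpha_j)/(alpha_j, alpha_j); the resulting 6x6 Cartan matrix is
[[2, -1, 0, 0, 0, -1], [-1, 2, 0, -1, 0, 0], [0, 0, 2, -1, -2, 0], [0, -1, -1, 2, 0, 0], [0, 0, -1, 0, 2, 0], [-1, 0, 0, 0, 0, 2]].
The roots have two lengths (squared-length ratio 2:1); the short ones are alpha_{5}. The associated Dynkin diagram is a chain of 6 nodes with a double edge at one end; the terminal node there is the unique short simple root (B_6), so the type is B_6 (the algebra so(13)).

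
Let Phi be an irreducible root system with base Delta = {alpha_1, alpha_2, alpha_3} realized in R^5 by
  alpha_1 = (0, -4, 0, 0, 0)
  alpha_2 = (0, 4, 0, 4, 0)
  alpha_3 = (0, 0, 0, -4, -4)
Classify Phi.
Compute the Cartan integers a_ij = 2(alpha_i, alpha_j)/(alpha_j, alpha_j); the resulting 3x3 Cartan matrix is
[[2, -1, 0], [-2, 2, -1], [0, -1, 2]].
The roots have two lengths (squared-length ratio 2:1); the short ones are alpha_{1}. The associated Dynkin diagram is a chain of 3 nodes with a double edge at one end; the terminal node there is the unique short simple root (B_3), so the type is B_3 (the algebra so(7)).

type B_3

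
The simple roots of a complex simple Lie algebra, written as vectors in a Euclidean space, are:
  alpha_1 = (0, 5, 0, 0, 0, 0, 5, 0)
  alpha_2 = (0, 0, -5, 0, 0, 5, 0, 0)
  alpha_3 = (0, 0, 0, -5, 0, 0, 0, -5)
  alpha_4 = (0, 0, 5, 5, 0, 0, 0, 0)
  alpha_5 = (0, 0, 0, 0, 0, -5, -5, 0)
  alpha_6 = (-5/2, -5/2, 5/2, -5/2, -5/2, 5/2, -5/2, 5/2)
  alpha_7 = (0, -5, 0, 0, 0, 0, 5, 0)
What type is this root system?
Compute the Cartan integers a_ij = 2(alpha_i, alpha_j)/(alpha_j, alpha_j); the resulting 7x7 Cartan matrix is
[[2, 0, 0, 0, -1, -1, 0], [0, 2, 0, -1, -1, 0, 0], [0, 0, 2, -1, 0, 0, 0], [0, -1, -1, 2, 0, 0, 0], [-1, -1, 0, 0, 2, 0, -1], [-1, 0, 0, 0, 0, 2, 0], [0, 0, 0, 0, -1, 0, 2]].
All simple roots have the same length, so the diagram is simply laced. The associated Dynkin diagram is a chain of 6 nodes with one extra node attached to the third node from one end (E_7), so the type is E_7.

E_7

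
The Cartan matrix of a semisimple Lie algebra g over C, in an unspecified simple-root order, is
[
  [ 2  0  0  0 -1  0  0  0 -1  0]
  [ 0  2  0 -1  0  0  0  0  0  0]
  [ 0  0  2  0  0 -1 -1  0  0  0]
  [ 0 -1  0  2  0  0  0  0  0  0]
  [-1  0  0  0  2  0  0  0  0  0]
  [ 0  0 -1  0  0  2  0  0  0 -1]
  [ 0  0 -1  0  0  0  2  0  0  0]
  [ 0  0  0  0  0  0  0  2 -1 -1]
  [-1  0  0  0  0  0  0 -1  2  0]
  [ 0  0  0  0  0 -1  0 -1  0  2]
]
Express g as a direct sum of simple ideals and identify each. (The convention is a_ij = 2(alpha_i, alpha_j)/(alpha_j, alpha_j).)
The diagram associated to this matrix has two connected components: the simple roots {alpha_2, alpha_4} form a chain of 2 nodes with single edges (A_2), and {alpha_1, alpha_3, alpha_5, alpha_6, alpha_7, alpha_8, alpha_9, alpha_10} form a chain of 8 nodes with single edges (A_8). A semisimple Lie algebra decomposes uniquely as the direct sum of simple ideals, one per connected component of its Dynkin diagram, so g ≅ A_2 ⊕ A_8 (dimension 8 + 80 = 88).

type A_2 + type A_8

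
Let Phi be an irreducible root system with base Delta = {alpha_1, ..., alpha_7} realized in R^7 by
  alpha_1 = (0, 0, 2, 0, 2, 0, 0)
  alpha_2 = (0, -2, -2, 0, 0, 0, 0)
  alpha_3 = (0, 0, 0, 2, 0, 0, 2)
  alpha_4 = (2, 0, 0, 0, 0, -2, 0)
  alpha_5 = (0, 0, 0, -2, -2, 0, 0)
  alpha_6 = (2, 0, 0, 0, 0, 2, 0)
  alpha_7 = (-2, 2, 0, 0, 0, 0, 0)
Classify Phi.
D_7 (so(14))

Compute the Cartan integers a_ij = 2(alpha_i, alpha_j)/(alpha_j, alpha_j); the resulting 7x7 Cartan matrix is
[[2, -1, 0, 0, -1, 0, 0], [-1, 2, 0, 0, 0, 0, -1], [0, 0, 2, 0, -1, 0, 0], [0, 0, 0, 2, 0, 0, -1], [-1, 0, -1, 0, 2, 0, 0], [0, 0, 0, 0, 0, 2, -1], [0, -1, 0, -1, 0, -1, 2]].
All simple roots have the same length, so the diagram is simply laced. The associated Dynkin diagram is a chain of 5 nodes with a fork of two nodes at one end (D_7), so the type is D_7 (the algebra so(14)).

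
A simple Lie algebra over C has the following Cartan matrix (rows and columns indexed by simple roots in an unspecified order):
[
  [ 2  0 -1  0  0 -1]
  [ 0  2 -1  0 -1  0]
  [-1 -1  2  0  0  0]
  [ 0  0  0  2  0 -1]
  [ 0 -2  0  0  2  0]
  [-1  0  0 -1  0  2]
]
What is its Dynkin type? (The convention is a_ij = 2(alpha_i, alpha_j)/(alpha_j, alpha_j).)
C_6 (sp(12))

The matrix has rank 6 with 2's on the diagonal. Reading the off-diagonal entries as Dynkin edges (a single edge where a_ij = a_ji = -1; a double or triple edge where a_ij * a_ji = 2 or 3), the diagram is a chain of 6 nodes with a double edge at one end; the terminal node there is the unique long simple root (C_6). One simple-root ordering that puts it in standard form is (alpha_4, alpha_6, alpha_1, alpha_3, alpha_2, alpha_5). So the algebra is type C_6, i.e. sp(12).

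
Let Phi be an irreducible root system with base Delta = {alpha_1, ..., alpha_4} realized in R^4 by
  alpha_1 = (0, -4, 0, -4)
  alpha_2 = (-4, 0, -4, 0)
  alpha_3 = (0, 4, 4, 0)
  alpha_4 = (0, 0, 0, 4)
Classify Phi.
Compute the Cartan integers a_ij = 2(alpha_i, alpha_j)/(alpha_j, alpha_j); the resulting 4x4 Cartan matrix is
[[2, 0, -1, -2], [0, 2, -1, 0], [-1, -1, 2, 0], [-1, 0, 0, 2]].
The roots have two lengths (squared-length ratio 2:1); the short ones are alpha_{4}. The associated Dynkin diagram is a chain of 4 nodes with a double edge at one end; the terminal node there is the unique short simple root (B_4), so the type is B_4 (the algebra so(9)).

type B_4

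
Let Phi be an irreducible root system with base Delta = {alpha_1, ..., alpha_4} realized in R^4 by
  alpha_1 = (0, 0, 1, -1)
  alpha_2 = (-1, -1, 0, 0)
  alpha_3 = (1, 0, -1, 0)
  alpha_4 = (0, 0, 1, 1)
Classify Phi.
type D_4

Compute the Cartan integers a_ij = 2(alpha_i, alpha_j)/(alpha_j, alpha_j); the resulting 4x4 Cartan matrix is
[[2, 0, -1, 0], [0, 2, -1, 0], [-1, -1, 2, -1], [0, 0, -1, 2]].
All simple roots have the same length, so the diagram is simply laced. The associated Dynkin diagram is a chain of 2 nodes with a fork of two nodes at one end (D_4), so the type is D_4 (the algebra so(8)).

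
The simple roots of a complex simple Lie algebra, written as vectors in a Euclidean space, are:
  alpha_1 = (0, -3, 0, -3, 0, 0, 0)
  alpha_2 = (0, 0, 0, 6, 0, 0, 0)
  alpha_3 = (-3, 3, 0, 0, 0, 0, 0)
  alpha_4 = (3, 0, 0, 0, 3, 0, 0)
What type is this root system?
Compute the Cartan integers a_ij = 2(alpha_i, alpha_j)/(alpha_j, alpha_j); the resulting 4x4 Cartan matrix is
[[2, -1, -1, 0], [-2, 2, 0, 0], [-1, 0, 2, -1], [0, 0, -1, 2]].
The roots have two lengths (squared-length ratio 2:1); the short ones are alpha_{1,3,4}. The associated Dynkin diagram is a chain of 4 nodes with a double edge at one end; the terminal node there is the unique long simple root (C_4), so the type is C_4 (the algebra sp(8)).

C4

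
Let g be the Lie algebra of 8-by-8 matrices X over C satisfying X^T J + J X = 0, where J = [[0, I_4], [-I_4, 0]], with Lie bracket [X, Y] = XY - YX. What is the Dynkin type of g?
This is sp(8), which has dimension 8(8+1)/2 = 36 and rank 8/2 = 4. In the classification of classical Lie algebras, the symplectic algebra sp(2n) has type C_n; here n = 4, so the Dynkin diagram is a chain of 4 nodes with a double edge at one end; the terminal node there is the unique long simple root (C_4). Hence the type is C_4.

type C_4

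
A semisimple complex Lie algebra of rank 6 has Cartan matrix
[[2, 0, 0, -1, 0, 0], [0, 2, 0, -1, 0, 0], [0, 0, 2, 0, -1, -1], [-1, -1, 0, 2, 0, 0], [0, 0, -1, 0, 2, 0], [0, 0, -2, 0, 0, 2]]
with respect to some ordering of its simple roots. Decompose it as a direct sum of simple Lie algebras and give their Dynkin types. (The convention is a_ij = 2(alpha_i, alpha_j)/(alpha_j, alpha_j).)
The diagram associated to this matrix has two connected components: the simple roots {alpha_1, alpha_2, alpha_4} form a chain of 3 nodes with single edges (A_3), and {alpha_3, alpha_5, alpha_6} form a chain of 3 nodes with a double edge at one end; the terminal node there is the unique long simple root (C_3). A semisimple Lie algebra decomposes uniquely as the direct sum of simple ideals, one per connected component of its Dynkin diagram, so g ≅ A_3 ⊕ C_3 (dimension 15 + 21 = 36).

A3 ⊕ C3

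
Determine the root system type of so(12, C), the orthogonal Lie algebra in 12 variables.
D6

This is so(12) with 12 even, which has dimension 12(12-1)/2 = 66 and rank 12/2 = 6. In the classification of classical Lie algebras, the orthogonal algebra so(2n) in an even number of variables has type D_n; here n = 6, so the Dynkin diagram is a chain of 4 nodes with a fork of two nodes at one end (D_6). Hence the type is D_6.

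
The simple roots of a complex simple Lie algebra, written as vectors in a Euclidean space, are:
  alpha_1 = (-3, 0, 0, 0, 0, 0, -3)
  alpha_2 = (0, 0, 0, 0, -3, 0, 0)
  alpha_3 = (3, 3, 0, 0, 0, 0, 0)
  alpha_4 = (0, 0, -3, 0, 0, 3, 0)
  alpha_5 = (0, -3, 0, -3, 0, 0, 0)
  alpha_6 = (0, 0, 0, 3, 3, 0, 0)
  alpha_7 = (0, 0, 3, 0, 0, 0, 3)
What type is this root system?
Compute the Cartan integers a_ij = 2(alpha_i, alpha_j)/(alpha_j, alpha_j); the resulting 7x7 Cartan matrix is
[[2, 0, -1, 0, 0, 0, -1], [0, 2, 0, 0, 0, -1, 0], [-1, 0, 2, 0, -1, 0, 0], [0, 0, 0, 2, 0, 0, -1], [0, 0, -1, 0, 2, -1, 0], [0, -2, 0, 0, -1, 2, 0], [-1, 0, 0, -1, 0, 0, 2]].
The roots have two lengths (squared-length ratio 2:1); the short ones are alpha_{2}. The associated Dynkin diagram is a chain of 7 nodes with a double edge at one end; the terminal node there is the unique short simple root (B_7), so the type is B_7 (the algebra so(15)).

B_7 (so(15))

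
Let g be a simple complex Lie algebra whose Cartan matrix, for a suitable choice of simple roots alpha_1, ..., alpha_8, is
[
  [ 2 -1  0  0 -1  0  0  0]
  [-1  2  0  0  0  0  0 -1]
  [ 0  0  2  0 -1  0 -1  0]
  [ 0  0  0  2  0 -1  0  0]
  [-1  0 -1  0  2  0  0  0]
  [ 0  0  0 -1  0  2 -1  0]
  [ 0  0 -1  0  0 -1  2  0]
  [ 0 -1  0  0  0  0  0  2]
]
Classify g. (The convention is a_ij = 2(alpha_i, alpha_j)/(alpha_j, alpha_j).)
A_8 (sl(9))

The matrix has rank 8 with 2's on the diagonal. Reading the off-diagonal entries as Dynkin edges (a single edge where a_ij = a_ji = -1; a double or triple edge where a_ij * a_ji = 2 or 3), the diagram is a chain of 8 nodes with single edges (A_8). One simple-root ordering that puts it in standard form is (alpha_8, alpha_2, alpha_1, alpha_5, alpha_3, alpha_7, alpha_6, alpha_4). So the algebra is type A_8, i.e. sl(9).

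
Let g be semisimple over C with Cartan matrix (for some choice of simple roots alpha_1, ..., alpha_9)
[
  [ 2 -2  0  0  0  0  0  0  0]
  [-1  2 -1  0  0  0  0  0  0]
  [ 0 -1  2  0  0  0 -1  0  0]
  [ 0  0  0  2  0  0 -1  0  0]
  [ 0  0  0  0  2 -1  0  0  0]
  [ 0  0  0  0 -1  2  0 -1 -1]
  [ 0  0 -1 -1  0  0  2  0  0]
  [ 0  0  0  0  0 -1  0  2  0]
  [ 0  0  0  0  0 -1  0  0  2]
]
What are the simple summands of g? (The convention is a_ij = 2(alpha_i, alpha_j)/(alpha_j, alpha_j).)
The diagram associated to this matrix has two connected components: the simple roots {alpha_1, alpha_2, alpha_3, alpha_4, alpha_7} form a chain of 5 nodes with a double edge at one end; the terminal node there is the unique long simple root (C_5), and {alpha_5, alpha_6, alpha_8, alpha_9} form a chain of 2 nodes with a fork of two nodes at one end (D_4). A semisimple Lie algebra decomposes uniquely as the direct sum of simple ideals, one per connected component of its Dynkin diagram, so g ≅ C_5 ⊕ D_4 (dimension 55 + 28 = 83).

C5 + D4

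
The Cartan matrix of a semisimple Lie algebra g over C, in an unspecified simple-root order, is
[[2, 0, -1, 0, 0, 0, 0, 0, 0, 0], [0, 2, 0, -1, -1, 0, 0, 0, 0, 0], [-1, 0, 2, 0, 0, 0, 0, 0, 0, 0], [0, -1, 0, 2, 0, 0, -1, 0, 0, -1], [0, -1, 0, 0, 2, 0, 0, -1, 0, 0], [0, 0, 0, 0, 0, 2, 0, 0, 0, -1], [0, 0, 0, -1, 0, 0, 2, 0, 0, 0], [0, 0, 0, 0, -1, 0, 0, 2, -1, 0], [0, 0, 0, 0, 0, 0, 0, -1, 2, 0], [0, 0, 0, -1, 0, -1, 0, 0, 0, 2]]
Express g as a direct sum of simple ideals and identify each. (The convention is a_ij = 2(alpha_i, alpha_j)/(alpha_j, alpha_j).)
type A_2 + type E_8

The diagram associated to this matrix has two connected components: the simple roots {alpha_1, alpha_3} form a chain of 2 nodes with single edges (A_2), and {alpha_2, alpha_4, alpha_5, alpha_6, alpha_7, alpha_8, alpha_9, alpha_10} form a chain of 7 nodes with one extra node attached to the third node from one end (E_8). A semisimple Lie algebra decomposes uniquely as the direct sum of simple ideals, one per connected component of its Dynkin diagram, so g ≅ A_2 ⊕ E_8 (dimension 8 + 248 = 256).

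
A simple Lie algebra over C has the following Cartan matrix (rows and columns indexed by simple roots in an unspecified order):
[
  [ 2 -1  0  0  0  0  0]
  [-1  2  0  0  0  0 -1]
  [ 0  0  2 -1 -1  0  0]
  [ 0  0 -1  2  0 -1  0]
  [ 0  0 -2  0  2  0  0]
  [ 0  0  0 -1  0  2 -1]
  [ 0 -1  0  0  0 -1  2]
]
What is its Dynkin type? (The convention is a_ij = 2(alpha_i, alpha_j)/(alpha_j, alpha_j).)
type C_7

The matrix has rank 7 with 2's on the diagonal. Reading the off-diagonal entries as Dynkin edges (a single edge where a_ij = a_ji = -1; a double or triple edge where a_ij * a_ji = 2 or 3), the diagram is a chain of 7 nodes with a double edge at one end; the terminal node there is the unique long simple root (C_7). One simple-root ordering that puts it in standard form is (alpha_1, alpha_2, alpha_7, alpha_6, alpha_4, alpha_3, alpha_5). So the algebra is type C_7, i.e. sp(14).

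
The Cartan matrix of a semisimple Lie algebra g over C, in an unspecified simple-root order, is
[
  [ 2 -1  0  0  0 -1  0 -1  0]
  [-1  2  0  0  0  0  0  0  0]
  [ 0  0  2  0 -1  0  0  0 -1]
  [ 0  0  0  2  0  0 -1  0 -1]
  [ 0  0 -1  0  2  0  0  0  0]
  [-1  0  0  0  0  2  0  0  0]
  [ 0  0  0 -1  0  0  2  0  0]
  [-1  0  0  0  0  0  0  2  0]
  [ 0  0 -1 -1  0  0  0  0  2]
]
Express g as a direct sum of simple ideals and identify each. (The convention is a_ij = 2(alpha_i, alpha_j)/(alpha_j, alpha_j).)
The diagram associated to this matrix has two connected components: the simple roots {alpha_3, alpha_4, alpha_5, alpha_7, alpha_9} form a chain of 5 nodes with single edges (A_5), and {alpha_1, alpha_2, alpha_6, alpha_8} form a chain of 2 nodes with a fork of two nodes at one end (D_4). A semisimple Lie algebra decomposes uniquely as the direct sum of simple ideals, one per connected component of its Dynkin diagram, so g ≅ A_5 ⊕ D_4 (dimension 35 + 28 = 63).

A_5 + D_4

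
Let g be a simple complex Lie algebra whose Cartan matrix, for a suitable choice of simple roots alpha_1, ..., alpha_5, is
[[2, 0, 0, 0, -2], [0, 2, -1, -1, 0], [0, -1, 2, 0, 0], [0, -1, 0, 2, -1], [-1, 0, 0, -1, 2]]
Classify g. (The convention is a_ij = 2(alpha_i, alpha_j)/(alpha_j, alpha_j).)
type C_5

The matrix has rank 5 with 2's on the diagonal. Reading the off-diagonal entries as Dynkin edges (a single edge where a_ij = a_ji = -1; a double or triple edge where a_ij * a_ji = 2 or 3), the diagram is a chain of 5 nodes with a double edge at one end; the terminal node there is the unique long simple root (C_5). One simple-root ordering that puts it in standard form is (alpha_3, alpha_2, alpha_4, alpha_5, alpha_1). So the algebra is type C_5, i.e. sp(10).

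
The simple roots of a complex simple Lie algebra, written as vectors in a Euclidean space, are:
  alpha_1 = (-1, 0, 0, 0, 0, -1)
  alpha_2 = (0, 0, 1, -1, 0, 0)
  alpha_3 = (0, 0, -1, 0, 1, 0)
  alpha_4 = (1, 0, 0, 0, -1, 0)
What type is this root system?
type A_4

Compute the Cartan integers a_ij = 2(alpha_i, alpha_j)/(alpha_j, alpha_j); the resulting 4x4 Cartan matrix is
[[2, 0, 0, -1], [0, 2, -1, 0], [0, -1, 2, -1], [-1, 0, -1, 2]].
All simple roots have the same length, so the diagram is simply laced. The associated Dynkin diagram is a chain of 4 nodes with single edges (A_4), so the type is A_4 (the algebra sl(5)).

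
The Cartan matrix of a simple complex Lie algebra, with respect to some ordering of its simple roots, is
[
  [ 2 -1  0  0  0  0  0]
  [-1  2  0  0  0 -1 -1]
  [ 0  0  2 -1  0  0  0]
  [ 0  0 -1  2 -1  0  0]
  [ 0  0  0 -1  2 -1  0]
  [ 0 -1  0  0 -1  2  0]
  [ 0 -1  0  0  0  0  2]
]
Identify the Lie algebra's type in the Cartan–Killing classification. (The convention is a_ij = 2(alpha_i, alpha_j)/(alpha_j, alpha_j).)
type D_7

The matrix has rank 7 with 2's on the diagonal. Reading the off-diagonal entries as Dynkin edges (a single edge where a_ij = a_ji = -1; a double or triple edge where a_ij * a_ji = 2 or 3), the diagram is a chain of 5 nodes with a fork of two nodes at one end (D_7). One simple-root ordering that puts it in standard form is (alpha_3, alpha_4, alpha_5, alpha_6, alpha_2, alpha_1, alpha_7). So the algebra is type D_7, i.e. so(14).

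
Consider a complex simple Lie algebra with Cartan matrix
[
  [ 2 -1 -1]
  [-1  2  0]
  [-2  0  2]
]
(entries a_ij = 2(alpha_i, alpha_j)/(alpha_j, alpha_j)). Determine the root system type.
C_3

The matrix has rank 3 with 2's on the diagonal. Reading the off-diagonal entries as Dynkin edges (a single edge where a_ij = a_ji = -1; a double or triple edge where a_ij * a_ji = 2 or 3), the diagram is a chain of 3 nodes with a double edge at one end; the terminal node there is the unique long simple root (C_3). One simple-root ordering that puts it in standard form is (alpha_2, alpha_1, alpha_3). So the algebra is type C_3, i.e. sp(6).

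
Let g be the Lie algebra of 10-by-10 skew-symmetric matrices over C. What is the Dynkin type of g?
D_5 (so(10))

This is so(10) with 10 even, which has dimension 10(10-1)/2 = 45 and rank 10/2 = 5. In the classification of classical Lie algebras, the orthogonal algebra so(2n) in an even number of variables has type D_n; here n = 5, so the Dynkin diagram is a chain of 3 nodes with a fork of two nodes at one end (D_5). Hence the type is D_5.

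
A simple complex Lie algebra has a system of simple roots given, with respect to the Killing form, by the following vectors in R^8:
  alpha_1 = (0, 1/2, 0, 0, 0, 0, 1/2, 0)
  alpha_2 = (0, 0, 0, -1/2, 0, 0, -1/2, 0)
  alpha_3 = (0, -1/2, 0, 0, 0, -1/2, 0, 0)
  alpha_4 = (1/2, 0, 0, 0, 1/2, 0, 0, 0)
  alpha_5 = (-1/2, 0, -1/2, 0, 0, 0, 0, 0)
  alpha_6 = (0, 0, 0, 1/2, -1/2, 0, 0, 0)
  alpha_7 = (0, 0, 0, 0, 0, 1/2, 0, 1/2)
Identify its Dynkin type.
A_7

Compute the Cartan integers a_ij = 2(alpha_i, alpha_j)/(alpha_j, alpha_j); the resulting 7x7 Cartan matrix is
[[2, -1, -1, 0, 0, 0, 0], [-1, 2, 0, 0, 0, -1, 0], [-1, 0, 2, 0, 0, 0, -1], [0, 0, 0, 2, -1, -1, 0], [0, 0, 0, -1, 2, 0, 0], [0, -1, 0, -1, 0, 2, 0], [0, 0, -1, 0, 0, 0, 2]].
All simple roots have the same length, so the diagram is simply laced. The associated Dynkin diagram is a chain of 7 nodes with single edges (A_7), so the type is A_7 (the algebra sl(8)).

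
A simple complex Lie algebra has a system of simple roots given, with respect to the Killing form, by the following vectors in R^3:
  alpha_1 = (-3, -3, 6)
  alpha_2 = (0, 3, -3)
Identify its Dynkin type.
Compute the Cartan integers a_ij = 2(alpha_i, alpha_j)/(alpha_j, alpha_j); the resulting 2x2 Cartan matrix is
[[2, -3], [-1, 2]].
The roots have two lengths (squared-length ratio 3:1); the short ones are alpha_{2}. The associated Dynkin diagram is two nodes joined by a triple edge (G_2), so the type is G_2.

G_2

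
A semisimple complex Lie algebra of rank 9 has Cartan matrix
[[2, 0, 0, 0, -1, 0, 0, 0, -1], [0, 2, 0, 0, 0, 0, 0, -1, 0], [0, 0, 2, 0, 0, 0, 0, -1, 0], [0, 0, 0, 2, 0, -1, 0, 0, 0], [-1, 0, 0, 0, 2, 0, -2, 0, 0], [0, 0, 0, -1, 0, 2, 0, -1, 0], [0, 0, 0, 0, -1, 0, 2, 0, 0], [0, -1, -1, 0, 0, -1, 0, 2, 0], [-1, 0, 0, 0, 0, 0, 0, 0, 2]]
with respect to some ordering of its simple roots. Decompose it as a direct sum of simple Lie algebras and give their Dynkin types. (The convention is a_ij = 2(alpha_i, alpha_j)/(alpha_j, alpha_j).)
B_4 + D_5

The diagram associated to this matrix has two connected components: the simple roots {alpha_1, alpha_5, alpha_7, alpha_9} form a chain of 4 nodes with a double edge at one end; the terminal node there is the unique short simple root (B_4), and {alpha_2, alpha_3, alpha_4, alpha_6, alpha_8} form a chain of 3 nodes with a fork of two nodes at one end (D_5). A semisimple Lie algebra decomposes uniquely as the direct sum of simple ideals, one per connected component of its Dynkin diagram, so g ≅ B_4 ⊕ D_5 (dimension 36 + 45 = 81).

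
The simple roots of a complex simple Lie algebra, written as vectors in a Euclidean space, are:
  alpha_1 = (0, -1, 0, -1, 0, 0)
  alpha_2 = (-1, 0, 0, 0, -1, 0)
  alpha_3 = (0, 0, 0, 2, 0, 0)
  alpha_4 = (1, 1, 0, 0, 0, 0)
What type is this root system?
Compute the Cartan integers a_ij = 2(alpha_i, alpha_j)/(alpha_j, alpha_j); the resulting 4x4 Cartan matrix is
[[2, 0, -1, -1], [0, 2, 0, -1], [-2, 0, 2, 0], [-1, -1, 0, 2]].
The roots have two lengths (squared-length ratio 2:1); the short ones are alpha_{1,2,4}. The associated Dynkin diagram is a chain of 4 nodes with a double edge at one end; the terminal node there is the unique long simple root (C_4), so the type is C_4 (the algebra sp(8)).

C_4 (sp(8))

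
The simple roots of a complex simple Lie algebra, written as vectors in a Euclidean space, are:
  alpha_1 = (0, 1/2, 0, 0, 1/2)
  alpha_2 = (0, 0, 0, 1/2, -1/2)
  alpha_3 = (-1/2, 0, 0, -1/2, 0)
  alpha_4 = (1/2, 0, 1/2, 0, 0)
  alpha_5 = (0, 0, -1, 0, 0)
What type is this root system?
C5

Compute the Cartan integers a_ij = 2(alpha_i, alpha_j)/(alpha_j, alpha_j); the resulting 5x5 Cartan matrix is
[[2, -1, 0, 0, 0], [-1, 2, -1, 0, 0], [0, -1, 2, -1, 0], [0, 0, -1, 2, -1], [0, 0, 0, -2, 2]].
The roots have two lengths (squared-length ratio 2:1); the short ones are alpha_{1,2,3,4}. The associated Dynkin diagram is a chain of 5 nodes with a double edge at one end; the terminal node there is the unique long simple root (C_5), so the type is C_5 (the algebra sp(10)).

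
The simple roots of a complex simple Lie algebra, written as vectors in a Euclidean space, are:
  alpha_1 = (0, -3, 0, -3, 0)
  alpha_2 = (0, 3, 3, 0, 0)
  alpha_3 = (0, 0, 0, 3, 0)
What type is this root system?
Compute the Cartan integers a_ij = 2(alpha_i, alpha_j)/(alpha_j, alpha_j); the resulting 3x3 Cartan matrix is
[[2, -1, -2], [-1, 2, 0], [-1, 0, 2]].
The roots have two lengths (squared-length ratio 2:1); the short ones are alpha_{3}. The associated Dynkin diagram is a chain of 3 nodes with a double edge at one end; the terminal node there is the unique short simple root (B_3), so the type is B_3 (the algebra so(7)).

B3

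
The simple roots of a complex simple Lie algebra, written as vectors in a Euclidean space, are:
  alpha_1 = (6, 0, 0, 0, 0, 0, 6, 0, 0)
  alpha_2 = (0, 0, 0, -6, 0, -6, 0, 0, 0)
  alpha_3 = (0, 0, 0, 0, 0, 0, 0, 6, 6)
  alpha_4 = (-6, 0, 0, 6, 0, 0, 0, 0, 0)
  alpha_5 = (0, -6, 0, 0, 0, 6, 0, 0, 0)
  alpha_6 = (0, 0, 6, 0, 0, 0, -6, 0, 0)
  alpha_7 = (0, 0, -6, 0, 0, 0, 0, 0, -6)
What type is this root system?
Compute the Cartan integers a_ij = 2(alpha_i, alpha_j)/(alpha_j, alpha_j); the resulting 7x7 Cartan matrix is
[[2, 0, 0, -1, 0, -1, 0], [0, 2, 0, -1, -1, 0, 0], [0, 0, 2, 0, 0, 0, -1], [-1, -1, 0, 2, 0, 0, 0], [0, -1, 0, 0, 2, 0, 0], [-1, 0, 0, 0, 0, 2, -1], [0, 0, -1, 0, 0, -1, 2]].
All simple roots have the same length, so the diagram is simply laced. The associated Dynkin diagram is a chain of 7 nodes with single edges (A_7), so the type is A_7 (the algebra sl(8)).

A7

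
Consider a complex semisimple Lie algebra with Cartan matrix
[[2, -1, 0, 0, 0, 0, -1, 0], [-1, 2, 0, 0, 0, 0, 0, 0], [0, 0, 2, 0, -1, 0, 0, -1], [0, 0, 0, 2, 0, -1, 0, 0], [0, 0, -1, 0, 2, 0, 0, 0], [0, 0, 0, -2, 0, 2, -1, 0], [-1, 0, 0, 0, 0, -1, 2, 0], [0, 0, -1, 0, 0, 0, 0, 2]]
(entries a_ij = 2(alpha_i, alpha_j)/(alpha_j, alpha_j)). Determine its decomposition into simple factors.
The diagram associated to this matrix has two connected components: the simple roots {alpha_3, alpha_5, alpha_8} form a chain of 3 nodes with single edges (A_3), and {alpha_1, alpha_2, alpha_4, alpha_6, alpha_7} form a chain of 5 nodes with a double edge at one end; the terminal node there is the unique short simple root (B_5). A semisimple Lie algebra decomposes uniquely as the direct sum of simple ideals, one per connected component of its Dynkin diagram, so g ≅ A_3 ⊕ B_5 (dimension 15 + 55 = 70).

type A_3 ⊕ type B_5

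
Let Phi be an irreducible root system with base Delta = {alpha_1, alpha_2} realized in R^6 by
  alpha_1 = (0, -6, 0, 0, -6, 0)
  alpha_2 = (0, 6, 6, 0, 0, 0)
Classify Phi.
Compute the Cartan integers a_ij = 2(alpha_i, alpha_j)/(alpha_j, alpha_j); the resulting 2x2 Cartan matrix is
[[2, -1], [-1, 2]].
All simple roots have the same length, so the diagram is simply laced. The associated Dynkin diagram is a chain of 2 nodes with single edges (A_2), so the type is A_2 (the algebra sl(3)).

A_2 (sl(3))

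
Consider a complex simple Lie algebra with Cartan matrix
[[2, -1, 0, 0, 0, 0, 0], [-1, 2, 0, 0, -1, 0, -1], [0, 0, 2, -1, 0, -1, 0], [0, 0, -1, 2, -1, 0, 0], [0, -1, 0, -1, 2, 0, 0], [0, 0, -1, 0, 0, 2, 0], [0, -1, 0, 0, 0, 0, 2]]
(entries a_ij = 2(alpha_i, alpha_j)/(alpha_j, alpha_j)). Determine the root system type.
The matrix has rank 7 with 2's on the diagonal. Reading the off-diagonal entries as Dynkin edges (a single edge where a_ij = a_ji = -1; a double or triple edge where a_ij * a_ji = 2 or 3), the diagram is a chain of 5 nodes with a fork of two nodes at one end (D_7). One simple-root ordering that puts it in standard form is (alpha_6, alpha_3, alpha_4, alpha_5, alpha_2, alpha_7, alpha_1). So the algebra is type D_7, i.e. so(14).

D7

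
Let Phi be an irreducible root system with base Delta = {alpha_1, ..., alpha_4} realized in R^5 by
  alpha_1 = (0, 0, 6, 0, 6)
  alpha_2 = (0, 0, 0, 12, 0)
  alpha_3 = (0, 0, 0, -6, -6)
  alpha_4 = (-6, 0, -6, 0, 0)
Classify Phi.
C4

Compute the Cartan integers a_ij = 2(alpha_i, alpha_j)/(alpha_j, alpha_j); the resulting 4x4 Cartan matrix is
[[2, 0, -1, -1], [0, 2, -2, 0], [-1, -1, 2, 0], [-1, 0, 0, 2]].
The roots have two lengths (squared-length ratio 2:1); the short ones are alpha_{1,3,4}. The associated Dynkin diagram is a chain of 4 nodes with a double edge at one end; the terminal node there is the unique long simple root (C_4), so the type is C_4 (the algebra sp(8)).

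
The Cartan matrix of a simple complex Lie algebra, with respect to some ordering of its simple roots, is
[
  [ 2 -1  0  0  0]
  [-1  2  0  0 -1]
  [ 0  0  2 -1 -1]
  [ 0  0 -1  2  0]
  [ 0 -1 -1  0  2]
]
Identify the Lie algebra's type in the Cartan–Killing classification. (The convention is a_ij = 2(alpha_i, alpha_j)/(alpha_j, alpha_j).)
The matrix has rank 5 with 2's on the diagonal. Reading the off-diagonal entries as Dynkin edges (a single edge where a_ij = a_ji = -1; a double or triple edge where a_ij * a_ji = 2 or 3), the diagram is a chain of 5 nodes with single edges (A_5). One simple-root ordering that puts it in standard form is (alpha_1, alpha_2, alpha_5, alpha_3, alpha_4). So the algebra is type A_5, i.e. sl(6).

A_5 (sl(6))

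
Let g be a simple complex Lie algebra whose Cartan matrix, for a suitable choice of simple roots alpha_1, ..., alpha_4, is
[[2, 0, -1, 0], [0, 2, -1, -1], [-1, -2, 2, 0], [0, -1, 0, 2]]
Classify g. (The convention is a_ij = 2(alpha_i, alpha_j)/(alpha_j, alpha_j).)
The matrix has rank 4 with 2's on the diagonal. Reading the off-diagonal entries as Dynkin edges (a single edge where a_ij = a_ji = -1; a double or triple edge where a_ij * a_ji = 2 or 3), the diagram is a chain of 4 nodes with a double edge between the middle two (F_4). One simple-root ordering that puts it in standard form is (alpha_1, alpha_3, alpha_2, alpha_4). So the algebra is type F_4.

F_4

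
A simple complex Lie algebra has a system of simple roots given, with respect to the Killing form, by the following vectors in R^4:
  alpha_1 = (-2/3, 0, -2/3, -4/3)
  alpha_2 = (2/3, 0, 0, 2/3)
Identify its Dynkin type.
Compute the Cartan integers a_ij = 2(alpha_i, alpha_j)/(alpha_j, alpha_j); the resulting 2x2 Cartan matrix is
[[2, -3], [-1, 2]].
The roots have two lengths (squared-length ratio 3:1); the short ones are alpha_{2}. The associated Dynkin diagram is two nodes joined by a triple edge (G_2), so the type is G_2.

G2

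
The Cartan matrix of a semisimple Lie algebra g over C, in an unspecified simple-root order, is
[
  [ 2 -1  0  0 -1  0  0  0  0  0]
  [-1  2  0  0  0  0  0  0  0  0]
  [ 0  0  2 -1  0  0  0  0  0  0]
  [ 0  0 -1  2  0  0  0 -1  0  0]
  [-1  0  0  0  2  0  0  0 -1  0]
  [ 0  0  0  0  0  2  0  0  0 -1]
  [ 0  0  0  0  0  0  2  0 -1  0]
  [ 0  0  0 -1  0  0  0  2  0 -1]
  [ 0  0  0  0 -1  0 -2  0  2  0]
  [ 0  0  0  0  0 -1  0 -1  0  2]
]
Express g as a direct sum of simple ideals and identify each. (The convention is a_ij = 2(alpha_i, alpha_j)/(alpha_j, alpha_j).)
The diagram associated to this matrix has two connected components: the simple roots {alpha_3, alpha_4, alpha_6, alpha_8, alpha_10} form a chain of 5 nodes with single edges (A_5), and {alpha_1, alpha_2, alpha_5, alpha_7, alpha_9} form a chain of 5 nodes with a double edge at one end; the terminal node there is the unique short simple root (B_5). A semisimple Lie algebra decomposes uniquely as the direct sum of simple ideals, one per connected component of its Dynkin diagram, so g ≅ A_5 ⊕ B_5 (dimension 35 + 55 = 90).

A_5 ⊕ B_5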